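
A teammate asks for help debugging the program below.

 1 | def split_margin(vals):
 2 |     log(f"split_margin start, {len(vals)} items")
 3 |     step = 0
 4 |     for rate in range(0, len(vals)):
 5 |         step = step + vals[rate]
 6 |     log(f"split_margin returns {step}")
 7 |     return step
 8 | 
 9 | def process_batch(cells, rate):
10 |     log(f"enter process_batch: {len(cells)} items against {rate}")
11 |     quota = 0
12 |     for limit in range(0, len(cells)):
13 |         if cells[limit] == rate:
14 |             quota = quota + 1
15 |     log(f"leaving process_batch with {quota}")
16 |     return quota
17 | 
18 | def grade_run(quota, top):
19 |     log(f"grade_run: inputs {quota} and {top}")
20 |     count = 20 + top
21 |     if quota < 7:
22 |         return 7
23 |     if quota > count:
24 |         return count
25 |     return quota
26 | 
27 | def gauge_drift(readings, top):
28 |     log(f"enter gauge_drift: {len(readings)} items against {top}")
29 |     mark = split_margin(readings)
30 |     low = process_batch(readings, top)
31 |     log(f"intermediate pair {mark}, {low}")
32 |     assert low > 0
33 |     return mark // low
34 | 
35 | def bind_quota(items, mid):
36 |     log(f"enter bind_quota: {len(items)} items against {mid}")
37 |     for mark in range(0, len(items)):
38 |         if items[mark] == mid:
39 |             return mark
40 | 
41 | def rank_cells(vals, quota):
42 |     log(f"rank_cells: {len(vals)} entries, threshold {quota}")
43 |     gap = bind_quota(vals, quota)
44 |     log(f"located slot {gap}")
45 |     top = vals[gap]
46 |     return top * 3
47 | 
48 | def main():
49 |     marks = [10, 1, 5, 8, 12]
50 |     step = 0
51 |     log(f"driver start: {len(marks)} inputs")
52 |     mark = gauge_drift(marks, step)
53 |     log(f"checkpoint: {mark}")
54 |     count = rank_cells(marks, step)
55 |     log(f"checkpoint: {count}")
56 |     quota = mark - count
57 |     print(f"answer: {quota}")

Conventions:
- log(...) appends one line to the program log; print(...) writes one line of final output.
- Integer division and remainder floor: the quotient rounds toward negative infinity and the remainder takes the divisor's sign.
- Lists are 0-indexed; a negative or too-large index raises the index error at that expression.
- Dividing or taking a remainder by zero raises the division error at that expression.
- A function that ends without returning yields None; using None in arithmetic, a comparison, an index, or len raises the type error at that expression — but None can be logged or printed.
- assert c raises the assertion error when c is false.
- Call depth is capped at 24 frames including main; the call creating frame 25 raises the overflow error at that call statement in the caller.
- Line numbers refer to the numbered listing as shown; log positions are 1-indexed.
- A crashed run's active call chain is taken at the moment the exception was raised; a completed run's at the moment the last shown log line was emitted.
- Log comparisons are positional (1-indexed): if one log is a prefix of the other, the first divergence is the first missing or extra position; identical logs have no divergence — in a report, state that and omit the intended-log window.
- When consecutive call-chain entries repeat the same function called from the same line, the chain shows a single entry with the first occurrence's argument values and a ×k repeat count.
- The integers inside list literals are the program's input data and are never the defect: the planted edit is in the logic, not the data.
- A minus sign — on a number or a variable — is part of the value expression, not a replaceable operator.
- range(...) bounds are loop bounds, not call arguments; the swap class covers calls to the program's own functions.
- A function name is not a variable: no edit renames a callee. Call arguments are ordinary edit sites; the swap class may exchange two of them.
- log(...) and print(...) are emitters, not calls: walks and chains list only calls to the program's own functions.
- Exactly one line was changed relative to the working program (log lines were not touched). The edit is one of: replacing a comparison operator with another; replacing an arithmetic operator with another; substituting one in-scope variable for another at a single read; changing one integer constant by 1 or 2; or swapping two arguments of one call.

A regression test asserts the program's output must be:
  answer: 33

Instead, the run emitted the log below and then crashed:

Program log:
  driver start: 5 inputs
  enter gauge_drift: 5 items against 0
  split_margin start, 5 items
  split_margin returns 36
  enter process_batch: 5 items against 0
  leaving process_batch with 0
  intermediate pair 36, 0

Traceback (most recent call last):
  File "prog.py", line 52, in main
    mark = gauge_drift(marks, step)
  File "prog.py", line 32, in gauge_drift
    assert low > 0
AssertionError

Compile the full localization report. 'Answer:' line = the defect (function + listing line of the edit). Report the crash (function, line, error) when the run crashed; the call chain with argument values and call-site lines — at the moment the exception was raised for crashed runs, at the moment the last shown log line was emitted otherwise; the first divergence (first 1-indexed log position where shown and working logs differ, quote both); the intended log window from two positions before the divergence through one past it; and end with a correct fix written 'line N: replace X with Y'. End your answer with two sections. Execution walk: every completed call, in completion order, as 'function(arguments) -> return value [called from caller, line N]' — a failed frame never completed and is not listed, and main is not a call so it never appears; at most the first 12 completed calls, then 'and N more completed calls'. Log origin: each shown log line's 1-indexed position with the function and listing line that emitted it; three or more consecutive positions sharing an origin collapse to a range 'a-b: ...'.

Answer: the defect is in main at line 50.
The tell: The log first diverges at position 2: the faulty run prints 'enter gauge_drift: 5 items against 0' where the working version prints 'enter gauge_drift: 5 items against 1'.
Crash: gauge_drift, line 32, AssertionError.
Call chain: main -> gauge_drift([10, 1, 5, 8, 12], 0) (called at line 52).
First divergence: position 2 — shown 'enter gauge_drift: 5 items against 0', intended 'enter gauge_drift: 5 items against 1'.
Intended log window:
  1: driver start: 5 inputs
  2: enter gauge_drift: 5 items against 1
  3: split_margin start, 5 items
Execution walk:
  split_margin([10, 1, 5, 8, 12]) -> 36  [called from gauge_drift, line 29]
  process_batch([10, 1, 5, 8, 12], 0) -> 0  [called from gauge_drift, line 30]
Origin of each log line:
  1: emitted by main (line 51)
  2: emitted by gauge_drift (line 28)
  3: emitted by split_margin (line 2)
  4: emitted by split_margin (line 6)
  5: emitted by process_batch (line 10)
  6: emitted by process_batch (line 15)
  7: emitted by gauge_drift (line 31)
A correct fix: line 50: replace `0` with `1`.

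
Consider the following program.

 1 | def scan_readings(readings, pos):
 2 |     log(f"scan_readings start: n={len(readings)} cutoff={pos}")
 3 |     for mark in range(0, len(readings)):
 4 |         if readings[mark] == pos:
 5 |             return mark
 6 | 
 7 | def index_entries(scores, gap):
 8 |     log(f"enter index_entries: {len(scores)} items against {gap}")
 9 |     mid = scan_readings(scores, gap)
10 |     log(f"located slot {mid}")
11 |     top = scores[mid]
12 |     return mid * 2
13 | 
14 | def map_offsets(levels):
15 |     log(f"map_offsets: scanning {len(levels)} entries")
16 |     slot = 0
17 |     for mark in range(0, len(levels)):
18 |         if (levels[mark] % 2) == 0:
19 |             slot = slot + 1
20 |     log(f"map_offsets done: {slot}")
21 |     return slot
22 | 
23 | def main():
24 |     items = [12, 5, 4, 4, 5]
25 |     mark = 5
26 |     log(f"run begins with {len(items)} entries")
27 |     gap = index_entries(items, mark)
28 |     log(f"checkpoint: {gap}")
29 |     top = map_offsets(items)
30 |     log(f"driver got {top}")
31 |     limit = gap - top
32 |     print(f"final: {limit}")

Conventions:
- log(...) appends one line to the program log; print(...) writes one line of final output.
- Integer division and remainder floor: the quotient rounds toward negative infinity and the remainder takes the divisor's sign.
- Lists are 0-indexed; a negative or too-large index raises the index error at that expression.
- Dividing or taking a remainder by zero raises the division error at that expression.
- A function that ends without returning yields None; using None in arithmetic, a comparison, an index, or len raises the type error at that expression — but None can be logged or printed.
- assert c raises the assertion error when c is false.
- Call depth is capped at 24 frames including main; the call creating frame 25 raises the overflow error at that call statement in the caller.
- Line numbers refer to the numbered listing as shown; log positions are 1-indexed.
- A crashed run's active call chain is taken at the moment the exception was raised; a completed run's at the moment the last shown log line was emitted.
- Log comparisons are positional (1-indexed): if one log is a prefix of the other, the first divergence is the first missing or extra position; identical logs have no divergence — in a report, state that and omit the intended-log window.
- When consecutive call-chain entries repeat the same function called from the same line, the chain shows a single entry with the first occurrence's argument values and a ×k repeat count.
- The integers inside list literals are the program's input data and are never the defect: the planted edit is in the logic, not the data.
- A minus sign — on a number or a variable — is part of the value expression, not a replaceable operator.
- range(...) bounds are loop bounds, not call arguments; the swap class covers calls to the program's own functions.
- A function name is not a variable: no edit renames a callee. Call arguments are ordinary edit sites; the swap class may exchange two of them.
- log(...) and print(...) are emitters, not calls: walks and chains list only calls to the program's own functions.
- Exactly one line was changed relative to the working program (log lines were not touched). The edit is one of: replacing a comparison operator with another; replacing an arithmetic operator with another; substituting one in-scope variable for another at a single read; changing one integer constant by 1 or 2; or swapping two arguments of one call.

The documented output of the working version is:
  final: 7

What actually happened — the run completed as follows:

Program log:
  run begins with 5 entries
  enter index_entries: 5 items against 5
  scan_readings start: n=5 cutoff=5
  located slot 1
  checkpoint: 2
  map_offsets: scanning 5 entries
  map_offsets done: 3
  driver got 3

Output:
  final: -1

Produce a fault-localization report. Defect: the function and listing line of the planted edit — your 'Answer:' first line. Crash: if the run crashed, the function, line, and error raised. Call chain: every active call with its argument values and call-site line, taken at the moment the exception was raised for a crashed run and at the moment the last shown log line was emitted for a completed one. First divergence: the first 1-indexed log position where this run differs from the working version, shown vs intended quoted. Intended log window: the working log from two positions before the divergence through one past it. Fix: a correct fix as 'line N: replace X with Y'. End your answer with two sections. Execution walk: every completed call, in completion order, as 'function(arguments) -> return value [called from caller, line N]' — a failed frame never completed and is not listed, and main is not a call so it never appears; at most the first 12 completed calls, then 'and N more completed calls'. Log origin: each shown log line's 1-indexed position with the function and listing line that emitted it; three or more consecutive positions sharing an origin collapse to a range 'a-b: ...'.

Answer: the defect is in index_entries at line 12.
Key observation: The log first diverges at position 5: the faulty run prints 'checkpoint: 2' where the working version prints 'checkpoint: 10'.
Call chain: main.
First divergence: position 5 — the shown line 'checkpoint: 2' should read 'checkpoint: 10'.
Intended log window:
  3: scan_readings start: n=5 cutoff=5
  4: located slot 1
  5: checkpoint: 10
  6: map_offsets: scanning 5 entries
Execution walk:
  scan_readings([12, 5, 4, 4, 5], 5) -> 1  [called from index_entries, line 9]
  index_entries([12, 5, 4, 4, 5], 5) -> 2  [called from main, line 27]
  map_offsets([12, 5, 4, 4, 5]) -> 3  [called from main, line 29]
Log origins:
  1: logged in main at line 26
  2: logged in index_entries at line 8
  3: logged in scan_readings at line 2
  4: logged in index_entries at line 10
  5: logged in main at line 28
  6: logged in map_offsets at line 15
  7: logged in map_offsets at line 20
  8: logged in main at line 30
A correct fix: line 12: replace `mid` with `top`.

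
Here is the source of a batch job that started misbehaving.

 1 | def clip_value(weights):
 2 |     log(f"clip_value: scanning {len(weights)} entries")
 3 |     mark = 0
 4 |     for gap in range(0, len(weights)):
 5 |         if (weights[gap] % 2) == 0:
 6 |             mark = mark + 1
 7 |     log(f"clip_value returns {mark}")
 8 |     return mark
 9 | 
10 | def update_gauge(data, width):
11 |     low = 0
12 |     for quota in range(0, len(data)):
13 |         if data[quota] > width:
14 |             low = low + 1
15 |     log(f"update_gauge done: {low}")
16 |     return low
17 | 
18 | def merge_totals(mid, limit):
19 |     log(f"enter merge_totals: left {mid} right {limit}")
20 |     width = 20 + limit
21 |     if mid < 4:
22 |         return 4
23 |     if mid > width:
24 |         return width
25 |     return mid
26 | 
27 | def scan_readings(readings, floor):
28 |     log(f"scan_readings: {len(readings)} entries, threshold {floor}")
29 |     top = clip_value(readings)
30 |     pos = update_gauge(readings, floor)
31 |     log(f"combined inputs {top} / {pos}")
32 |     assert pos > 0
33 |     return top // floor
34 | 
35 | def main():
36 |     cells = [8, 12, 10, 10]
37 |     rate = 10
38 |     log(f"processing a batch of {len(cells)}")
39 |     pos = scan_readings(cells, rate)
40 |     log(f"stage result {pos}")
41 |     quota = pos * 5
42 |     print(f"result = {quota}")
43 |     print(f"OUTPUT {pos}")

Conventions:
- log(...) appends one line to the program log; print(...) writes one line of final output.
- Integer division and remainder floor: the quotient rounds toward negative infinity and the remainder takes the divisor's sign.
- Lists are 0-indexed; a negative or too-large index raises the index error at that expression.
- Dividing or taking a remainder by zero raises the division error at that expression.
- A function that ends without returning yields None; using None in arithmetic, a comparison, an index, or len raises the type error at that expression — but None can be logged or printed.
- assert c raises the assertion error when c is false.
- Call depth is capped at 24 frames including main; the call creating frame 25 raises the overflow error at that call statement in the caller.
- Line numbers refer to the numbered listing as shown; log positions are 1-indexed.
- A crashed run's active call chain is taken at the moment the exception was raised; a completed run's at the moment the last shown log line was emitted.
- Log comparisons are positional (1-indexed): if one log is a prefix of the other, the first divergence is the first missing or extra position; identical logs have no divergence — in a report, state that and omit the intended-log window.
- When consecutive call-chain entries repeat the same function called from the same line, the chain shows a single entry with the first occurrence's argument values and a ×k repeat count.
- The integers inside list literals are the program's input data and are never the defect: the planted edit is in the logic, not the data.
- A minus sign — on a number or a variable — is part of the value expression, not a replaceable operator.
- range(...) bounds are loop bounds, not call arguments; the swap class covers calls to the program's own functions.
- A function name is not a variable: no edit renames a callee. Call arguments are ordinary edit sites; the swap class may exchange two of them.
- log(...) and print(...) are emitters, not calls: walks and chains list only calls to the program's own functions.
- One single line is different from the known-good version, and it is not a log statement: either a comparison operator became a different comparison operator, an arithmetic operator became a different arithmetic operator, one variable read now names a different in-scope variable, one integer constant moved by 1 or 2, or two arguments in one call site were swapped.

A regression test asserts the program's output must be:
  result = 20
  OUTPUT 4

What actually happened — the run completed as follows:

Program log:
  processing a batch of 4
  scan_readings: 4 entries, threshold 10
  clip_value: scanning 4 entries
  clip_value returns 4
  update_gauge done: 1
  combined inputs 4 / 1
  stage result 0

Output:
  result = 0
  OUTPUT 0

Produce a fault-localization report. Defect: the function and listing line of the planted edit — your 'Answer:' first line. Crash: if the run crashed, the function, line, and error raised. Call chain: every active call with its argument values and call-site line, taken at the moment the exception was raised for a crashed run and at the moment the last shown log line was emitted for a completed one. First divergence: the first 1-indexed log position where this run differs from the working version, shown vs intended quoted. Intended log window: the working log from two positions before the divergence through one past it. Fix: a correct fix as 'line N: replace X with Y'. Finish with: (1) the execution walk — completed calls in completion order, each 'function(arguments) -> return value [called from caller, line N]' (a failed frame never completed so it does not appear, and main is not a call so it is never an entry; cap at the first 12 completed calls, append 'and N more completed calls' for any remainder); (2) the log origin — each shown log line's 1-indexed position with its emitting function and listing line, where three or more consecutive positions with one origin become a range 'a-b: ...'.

Answer: the defect is in scan_readings at line 33.
The tell: The log first diverges at position 7: the faulty run prints 'stage result 0' where the working version prints 'stage result 4'.
Call chain: main.
First divergence: at position 7 the run shows 'stage result 0' where the working version logs 'stage result 4'.
Intended log window:
  5: update_gauge done: 1
  6: combined inputs 4 / 1
  7: stage result 4
Execution walk:
  clip_value([8, 12, 10, 10]) -> 4  [called from scan_readings, line 29]
  update_gauge([8, 12, 10, 10], 10) -> 1  [called from scan_readings, line 30]
  scan_readings([8, 12, 10, 10], 10) -> 0  [called from main, line 39]
Log origin:
  1: from main, line 38
  2: from scan_readings, line 28
  3: from clip_value, line 2
  4: from clip_value, line 7
  5: from update_gauge, line 15
  6: from scan_readings, line 31
  7: from main, line 40
A correct fix: line 33: replace `floor` with `pos`.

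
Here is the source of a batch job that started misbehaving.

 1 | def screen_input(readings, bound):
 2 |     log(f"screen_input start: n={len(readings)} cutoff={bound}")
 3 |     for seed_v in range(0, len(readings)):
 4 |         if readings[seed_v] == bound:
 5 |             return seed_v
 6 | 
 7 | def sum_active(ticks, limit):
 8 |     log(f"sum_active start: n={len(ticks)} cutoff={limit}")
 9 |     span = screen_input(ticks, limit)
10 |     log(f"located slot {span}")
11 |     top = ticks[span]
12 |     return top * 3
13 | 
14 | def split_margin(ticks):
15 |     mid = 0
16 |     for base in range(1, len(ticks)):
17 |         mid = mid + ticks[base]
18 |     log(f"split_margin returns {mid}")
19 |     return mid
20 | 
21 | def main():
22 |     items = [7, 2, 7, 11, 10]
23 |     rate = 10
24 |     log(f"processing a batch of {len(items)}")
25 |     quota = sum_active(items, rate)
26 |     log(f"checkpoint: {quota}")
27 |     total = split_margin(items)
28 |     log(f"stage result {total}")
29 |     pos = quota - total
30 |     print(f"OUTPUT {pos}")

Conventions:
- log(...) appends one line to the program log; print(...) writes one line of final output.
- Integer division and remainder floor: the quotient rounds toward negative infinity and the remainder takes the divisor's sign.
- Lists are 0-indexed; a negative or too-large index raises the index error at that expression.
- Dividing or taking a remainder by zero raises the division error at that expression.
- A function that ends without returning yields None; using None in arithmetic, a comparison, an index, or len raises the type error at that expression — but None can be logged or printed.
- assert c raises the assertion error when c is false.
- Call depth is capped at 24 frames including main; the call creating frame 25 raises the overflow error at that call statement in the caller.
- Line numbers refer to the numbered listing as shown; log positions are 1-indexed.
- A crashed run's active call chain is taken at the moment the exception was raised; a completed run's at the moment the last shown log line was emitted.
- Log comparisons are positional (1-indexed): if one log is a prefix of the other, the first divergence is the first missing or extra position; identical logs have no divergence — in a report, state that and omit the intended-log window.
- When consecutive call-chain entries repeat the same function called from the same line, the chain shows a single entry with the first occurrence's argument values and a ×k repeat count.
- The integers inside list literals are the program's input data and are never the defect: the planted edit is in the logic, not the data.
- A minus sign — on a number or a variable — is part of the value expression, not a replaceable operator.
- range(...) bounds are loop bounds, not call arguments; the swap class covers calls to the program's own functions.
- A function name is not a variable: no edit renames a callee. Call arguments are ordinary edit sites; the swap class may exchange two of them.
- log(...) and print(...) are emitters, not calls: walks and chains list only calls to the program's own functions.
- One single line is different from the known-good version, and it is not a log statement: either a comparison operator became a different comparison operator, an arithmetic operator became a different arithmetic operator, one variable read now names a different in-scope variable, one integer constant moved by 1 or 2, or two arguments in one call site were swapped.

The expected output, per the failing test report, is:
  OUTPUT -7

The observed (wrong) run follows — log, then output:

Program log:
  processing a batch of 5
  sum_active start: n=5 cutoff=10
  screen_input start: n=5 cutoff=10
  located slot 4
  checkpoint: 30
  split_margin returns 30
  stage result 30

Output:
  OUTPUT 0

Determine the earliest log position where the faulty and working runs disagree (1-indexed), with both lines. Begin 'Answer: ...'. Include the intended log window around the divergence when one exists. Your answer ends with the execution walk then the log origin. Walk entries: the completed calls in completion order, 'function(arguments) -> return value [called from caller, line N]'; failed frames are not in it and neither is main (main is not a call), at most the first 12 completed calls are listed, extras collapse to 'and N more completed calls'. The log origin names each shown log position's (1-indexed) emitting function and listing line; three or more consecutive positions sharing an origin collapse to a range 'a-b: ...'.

Answer: position 6; shown 'split_margin returns 30' vs intended 'split_margin returns 37'.
Intended log window:
  4: located slot 4
  5: checkpoint: 30
  6: split_margin returns 37
  7: stage result 37
Execution walk:
  screen_input([7, 2, 7, 11, 10], 10) -> 4  [called from sum_active, line 9]
  sum_active([7, 2, 7, 11, 10], 10) -> 30  [called from main, line 25]
  split_margin([7, 2, 7, 11, 10]) -> 30  [called from main, line 27]
Origin of each log line:
  1: emitted by main (line 24)
  2: emitted by sum_active (line 8)
  3: emitted by screen_input (line 2)
  4: emitted by sum_active (line 10)
  5: emitted by main (line 26)
  6: emitted by split_margin (line 18)
  7: emitted by main (line 28)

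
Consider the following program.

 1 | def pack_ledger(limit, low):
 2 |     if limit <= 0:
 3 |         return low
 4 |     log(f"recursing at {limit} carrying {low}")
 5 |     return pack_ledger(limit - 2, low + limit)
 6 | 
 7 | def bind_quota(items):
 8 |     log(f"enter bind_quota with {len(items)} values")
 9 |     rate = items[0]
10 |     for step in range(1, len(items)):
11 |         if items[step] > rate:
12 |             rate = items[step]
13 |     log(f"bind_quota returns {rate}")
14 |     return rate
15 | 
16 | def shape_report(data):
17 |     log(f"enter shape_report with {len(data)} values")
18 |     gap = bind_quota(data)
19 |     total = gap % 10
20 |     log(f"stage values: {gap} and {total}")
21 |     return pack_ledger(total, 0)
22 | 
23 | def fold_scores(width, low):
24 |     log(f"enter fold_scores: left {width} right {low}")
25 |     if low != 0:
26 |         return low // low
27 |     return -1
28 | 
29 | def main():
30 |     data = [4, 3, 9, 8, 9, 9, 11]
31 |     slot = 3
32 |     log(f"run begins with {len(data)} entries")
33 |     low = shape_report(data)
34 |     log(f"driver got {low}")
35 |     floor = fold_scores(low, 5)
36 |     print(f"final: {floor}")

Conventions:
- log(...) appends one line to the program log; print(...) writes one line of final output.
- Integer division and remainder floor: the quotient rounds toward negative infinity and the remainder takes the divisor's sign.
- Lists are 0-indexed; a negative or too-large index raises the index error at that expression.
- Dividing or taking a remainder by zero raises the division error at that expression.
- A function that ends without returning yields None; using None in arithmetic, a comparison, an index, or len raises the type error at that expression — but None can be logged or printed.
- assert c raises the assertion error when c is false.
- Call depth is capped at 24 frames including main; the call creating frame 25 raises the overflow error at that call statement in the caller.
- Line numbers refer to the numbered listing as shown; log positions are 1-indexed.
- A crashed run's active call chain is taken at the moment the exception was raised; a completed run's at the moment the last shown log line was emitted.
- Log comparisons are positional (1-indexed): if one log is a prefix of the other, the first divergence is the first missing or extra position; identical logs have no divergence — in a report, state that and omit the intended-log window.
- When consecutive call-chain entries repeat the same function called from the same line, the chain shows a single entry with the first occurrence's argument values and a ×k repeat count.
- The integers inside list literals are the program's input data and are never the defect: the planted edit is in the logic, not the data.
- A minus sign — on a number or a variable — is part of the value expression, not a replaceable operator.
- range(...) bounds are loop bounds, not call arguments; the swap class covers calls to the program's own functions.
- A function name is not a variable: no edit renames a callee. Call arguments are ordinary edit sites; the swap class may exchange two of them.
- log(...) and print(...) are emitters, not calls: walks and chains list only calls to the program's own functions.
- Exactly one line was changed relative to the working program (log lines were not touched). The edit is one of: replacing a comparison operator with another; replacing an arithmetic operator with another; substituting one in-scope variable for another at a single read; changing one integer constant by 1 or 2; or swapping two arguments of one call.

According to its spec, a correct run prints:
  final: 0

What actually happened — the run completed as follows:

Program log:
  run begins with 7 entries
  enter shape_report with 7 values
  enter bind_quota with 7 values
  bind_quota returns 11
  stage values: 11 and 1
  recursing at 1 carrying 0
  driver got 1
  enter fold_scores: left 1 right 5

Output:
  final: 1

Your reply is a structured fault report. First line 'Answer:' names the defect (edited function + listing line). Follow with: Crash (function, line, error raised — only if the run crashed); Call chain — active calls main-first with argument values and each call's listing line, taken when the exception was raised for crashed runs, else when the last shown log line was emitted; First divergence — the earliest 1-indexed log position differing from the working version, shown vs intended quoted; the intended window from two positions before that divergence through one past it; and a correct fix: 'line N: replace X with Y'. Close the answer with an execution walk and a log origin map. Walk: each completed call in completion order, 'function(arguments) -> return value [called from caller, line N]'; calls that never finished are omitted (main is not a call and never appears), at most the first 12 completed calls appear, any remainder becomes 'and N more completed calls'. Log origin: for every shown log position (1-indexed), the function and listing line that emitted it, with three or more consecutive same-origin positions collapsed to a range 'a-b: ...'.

Answer: the defect is in fold_scores at line 26.
Key fact: Log streams are identical — the defect surfaces only in the printed output.
Call chain: main -> fold_scores(1, 5) (called at line 35).
First divergence: none; the two logs match at every position.
Execution walk:
  bind_quota([4, 3, 9, 8, 9, 9, 11]) -> 11  [called from shape_report, line 18]
  pack_ledger(-1, 1) -> 1  [called from pack_ledger, line 5]
  pack_ledger(1, 0) -> 1  [called from shape_report, line 21]
  shape_report([4, 3, 9, 8, 9, 9, 11]) -> 1  [called from main, line 33]
  fold_scores(1, 5) -> 1  [called from main, line 35]
Origin of each log line:
  1 — main, line 32
  2 — shape_report, line 17
  3 — bind_quota, line 8
  4 — bind_quota, line 13
  5 — shape_report, line 20
  6 — pack_ledger, line 4
  7 — main, line 34
  8 — fold_scores, line 24
A correct fix: line 26: replace `low // low` with `width // low`.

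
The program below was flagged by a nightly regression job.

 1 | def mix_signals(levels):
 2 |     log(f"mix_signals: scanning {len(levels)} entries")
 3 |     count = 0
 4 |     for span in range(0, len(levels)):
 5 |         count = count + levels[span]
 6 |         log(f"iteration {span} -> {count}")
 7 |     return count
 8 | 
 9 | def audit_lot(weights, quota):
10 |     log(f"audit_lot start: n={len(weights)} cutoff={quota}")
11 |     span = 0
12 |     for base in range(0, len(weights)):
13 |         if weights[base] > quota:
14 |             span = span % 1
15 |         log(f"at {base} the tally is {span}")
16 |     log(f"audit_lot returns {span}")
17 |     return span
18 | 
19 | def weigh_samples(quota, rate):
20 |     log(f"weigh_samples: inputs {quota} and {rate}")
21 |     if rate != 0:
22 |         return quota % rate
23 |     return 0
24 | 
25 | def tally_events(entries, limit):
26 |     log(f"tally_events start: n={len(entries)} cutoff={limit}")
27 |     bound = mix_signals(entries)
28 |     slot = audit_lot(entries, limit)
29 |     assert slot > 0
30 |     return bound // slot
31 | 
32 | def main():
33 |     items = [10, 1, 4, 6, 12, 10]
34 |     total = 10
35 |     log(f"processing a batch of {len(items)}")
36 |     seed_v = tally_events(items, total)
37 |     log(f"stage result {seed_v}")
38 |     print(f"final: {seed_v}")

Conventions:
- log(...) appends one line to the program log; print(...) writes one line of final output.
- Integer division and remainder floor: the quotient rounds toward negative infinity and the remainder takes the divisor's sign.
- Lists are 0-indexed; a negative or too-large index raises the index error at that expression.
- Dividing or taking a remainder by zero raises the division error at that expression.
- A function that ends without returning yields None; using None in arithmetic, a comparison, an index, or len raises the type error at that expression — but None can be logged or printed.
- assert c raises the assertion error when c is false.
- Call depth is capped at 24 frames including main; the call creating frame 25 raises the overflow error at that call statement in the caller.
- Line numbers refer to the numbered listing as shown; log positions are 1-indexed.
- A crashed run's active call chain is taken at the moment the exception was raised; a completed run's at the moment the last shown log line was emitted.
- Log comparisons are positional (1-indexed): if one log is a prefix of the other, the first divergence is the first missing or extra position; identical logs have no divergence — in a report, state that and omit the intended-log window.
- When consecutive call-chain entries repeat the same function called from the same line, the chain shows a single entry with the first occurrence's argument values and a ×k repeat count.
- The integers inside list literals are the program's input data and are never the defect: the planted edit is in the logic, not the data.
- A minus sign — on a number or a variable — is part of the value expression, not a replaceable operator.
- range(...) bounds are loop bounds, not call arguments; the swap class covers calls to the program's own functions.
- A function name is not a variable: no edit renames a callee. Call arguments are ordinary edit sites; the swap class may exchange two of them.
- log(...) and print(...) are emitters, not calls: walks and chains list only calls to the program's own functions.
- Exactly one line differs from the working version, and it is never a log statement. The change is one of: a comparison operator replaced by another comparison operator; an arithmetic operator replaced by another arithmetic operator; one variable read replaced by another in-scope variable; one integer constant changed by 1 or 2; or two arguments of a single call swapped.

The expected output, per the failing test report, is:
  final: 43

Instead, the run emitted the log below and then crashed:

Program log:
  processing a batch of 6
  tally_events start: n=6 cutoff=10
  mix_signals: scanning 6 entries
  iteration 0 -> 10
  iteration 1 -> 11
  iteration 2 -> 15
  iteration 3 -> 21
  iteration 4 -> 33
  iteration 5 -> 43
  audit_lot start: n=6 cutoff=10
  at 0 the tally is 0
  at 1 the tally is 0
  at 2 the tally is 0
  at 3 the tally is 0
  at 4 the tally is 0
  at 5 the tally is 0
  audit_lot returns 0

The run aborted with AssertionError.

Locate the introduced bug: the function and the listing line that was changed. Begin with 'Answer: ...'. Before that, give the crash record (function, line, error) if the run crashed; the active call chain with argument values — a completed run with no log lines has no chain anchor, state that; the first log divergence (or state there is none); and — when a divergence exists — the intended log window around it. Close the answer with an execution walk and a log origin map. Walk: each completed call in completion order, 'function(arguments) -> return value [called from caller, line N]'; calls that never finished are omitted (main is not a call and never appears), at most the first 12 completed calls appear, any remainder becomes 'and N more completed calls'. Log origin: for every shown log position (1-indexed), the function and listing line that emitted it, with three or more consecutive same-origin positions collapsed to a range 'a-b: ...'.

Answer: the defect is in audit_lot at line 14.
Key observation: Everything matches until log position 15, which reads 'at 4 the tally is 0' in place of 'at 4 the tally is 1'.
Crash: tally_events, line 29, AssertionError.
Call chain: main -> tally_events([10, 1, 4, 6, 12, 10], 10) (called at line 36).
First divergence: position 15; shown 'at 4 the tally is 0' vs intended 'at 4 the tally is 1'.
Intended log window:
  13: at 2 the tally is 0
  14: at 3 the tally is 0
  15: at 4 the tally is 1
  16: at 5 the tally is 1
Execution walk:
  mix_signals([10, 1, 4, 6, 12, 10]) -> 43  [called from tally_events, line 27]
  audit_lot([10, 1, 4, 6, 12, 10], 10) -> 0  [called from tally_events, line 28]
Log origins:
  1: emitted by main (line 35)
  2: emitted by tally_events (line 26)
  3: emitted by mix_signals (line 2)
  4-9: emitted by mix_signals (line 6)
  10: emitted by audit_lot (line 10)
  11-16: emitted by audit_lot (line 15)
  17: emitted by audit_lot (line 16)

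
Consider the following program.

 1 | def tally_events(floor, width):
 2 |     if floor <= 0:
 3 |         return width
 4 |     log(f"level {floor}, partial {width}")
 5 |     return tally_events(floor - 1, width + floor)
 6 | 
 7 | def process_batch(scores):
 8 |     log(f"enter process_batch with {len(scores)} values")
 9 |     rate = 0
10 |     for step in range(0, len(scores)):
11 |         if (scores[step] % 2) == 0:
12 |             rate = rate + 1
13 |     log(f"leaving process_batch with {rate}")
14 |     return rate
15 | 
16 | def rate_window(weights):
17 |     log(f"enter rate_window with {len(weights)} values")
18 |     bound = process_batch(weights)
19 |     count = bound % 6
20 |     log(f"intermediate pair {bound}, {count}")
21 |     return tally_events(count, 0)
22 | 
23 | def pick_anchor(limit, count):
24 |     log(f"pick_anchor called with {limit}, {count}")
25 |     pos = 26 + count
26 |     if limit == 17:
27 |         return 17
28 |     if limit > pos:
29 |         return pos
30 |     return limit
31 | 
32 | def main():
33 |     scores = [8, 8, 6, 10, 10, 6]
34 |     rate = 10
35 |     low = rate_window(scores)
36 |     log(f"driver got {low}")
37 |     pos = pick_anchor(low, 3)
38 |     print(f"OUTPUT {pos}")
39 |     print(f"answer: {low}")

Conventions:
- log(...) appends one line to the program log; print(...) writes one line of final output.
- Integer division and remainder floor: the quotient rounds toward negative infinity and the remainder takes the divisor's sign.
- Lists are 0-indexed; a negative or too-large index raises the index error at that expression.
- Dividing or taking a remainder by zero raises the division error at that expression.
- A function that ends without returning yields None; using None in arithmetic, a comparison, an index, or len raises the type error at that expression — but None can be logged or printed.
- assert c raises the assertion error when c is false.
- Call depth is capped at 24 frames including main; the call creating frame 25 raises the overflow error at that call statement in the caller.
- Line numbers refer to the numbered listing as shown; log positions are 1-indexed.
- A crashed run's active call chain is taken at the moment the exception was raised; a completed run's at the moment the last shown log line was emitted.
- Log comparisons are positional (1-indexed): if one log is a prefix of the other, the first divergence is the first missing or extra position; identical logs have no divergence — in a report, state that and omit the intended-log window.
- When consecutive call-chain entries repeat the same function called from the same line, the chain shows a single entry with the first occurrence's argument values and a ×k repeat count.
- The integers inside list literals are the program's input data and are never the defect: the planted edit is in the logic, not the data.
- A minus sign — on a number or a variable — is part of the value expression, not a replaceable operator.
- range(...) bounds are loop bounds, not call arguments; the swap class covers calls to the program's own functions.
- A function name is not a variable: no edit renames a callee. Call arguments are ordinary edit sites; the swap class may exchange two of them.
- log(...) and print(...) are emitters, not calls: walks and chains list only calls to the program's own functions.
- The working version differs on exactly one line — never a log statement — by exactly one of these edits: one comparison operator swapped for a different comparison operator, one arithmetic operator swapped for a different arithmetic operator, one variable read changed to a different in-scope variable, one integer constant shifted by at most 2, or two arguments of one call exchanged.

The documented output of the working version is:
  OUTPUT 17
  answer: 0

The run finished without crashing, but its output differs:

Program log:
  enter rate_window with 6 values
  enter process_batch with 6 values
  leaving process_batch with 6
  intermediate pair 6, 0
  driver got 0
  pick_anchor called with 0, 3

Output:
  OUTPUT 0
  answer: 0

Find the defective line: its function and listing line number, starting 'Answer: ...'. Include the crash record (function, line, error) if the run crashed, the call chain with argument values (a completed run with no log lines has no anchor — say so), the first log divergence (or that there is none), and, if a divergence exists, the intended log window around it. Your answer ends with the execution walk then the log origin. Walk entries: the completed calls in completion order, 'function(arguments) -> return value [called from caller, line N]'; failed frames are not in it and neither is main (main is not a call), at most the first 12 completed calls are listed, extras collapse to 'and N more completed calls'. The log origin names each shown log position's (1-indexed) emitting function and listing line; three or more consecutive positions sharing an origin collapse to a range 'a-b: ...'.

Answer: the defect is in pick_anchor at line 26.
Key fact: The two runs log identically and part ways only at the printed values.
Call chain: main -> pick_anchor(0, 3) (called at line 37).
First divergence: none; the two logs match at every position.
Execution walk:
  process_batch([8, 8, 6, 10, 10, 6]) -> 6  [called from rate_window, line 18]
  tally_events(0, 0) -> 0  [called from rate_window, line 21]
  rate_window([8, 8, 6, 10, 10, 6]) -> 0  [called from main, line 35]
  pick_anchor(0, 3) -> 0  [called from main, line 37]
Log line origins:
  1: logged in rate_window at line 17
  2: logged in process_batch at line 8
  3: logged in process_batch at line 13
  4: logged in rate_window at line 20
  5: logged in main at line 36
  6: logged in pick_anchor at line 24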